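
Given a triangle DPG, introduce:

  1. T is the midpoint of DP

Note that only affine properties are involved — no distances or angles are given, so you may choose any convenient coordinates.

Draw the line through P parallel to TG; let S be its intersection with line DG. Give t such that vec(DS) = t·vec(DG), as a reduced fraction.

t = 2

Choose coordinates D = (0, 0), P = (1, 0), G = (0, 1).
1. T is the midpoint of DP ⇒ T = (1/2, 0)
through P parallel to TG: direction (-1/2, 1); meets DG at S = (0, 2)
S = D + t·(G−D) with t = 2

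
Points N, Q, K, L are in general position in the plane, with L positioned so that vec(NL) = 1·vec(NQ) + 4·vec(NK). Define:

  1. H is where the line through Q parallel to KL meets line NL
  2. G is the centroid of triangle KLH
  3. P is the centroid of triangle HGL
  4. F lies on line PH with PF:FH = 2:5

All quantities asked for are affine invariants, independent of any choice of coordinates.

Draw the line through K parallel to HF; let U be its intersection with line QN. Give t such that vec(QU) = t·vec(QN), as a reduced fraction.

t = 96/77

Work in coordinates with N = (0, 0), Q = (1, 0), K = (0, 1), L = (1, 4).
1. H is where the line through Q parallel to KL meets line NL ⇒ H = (-3, -12)
2. G is the centroid of triangle KLH ⇒ G = (-2/3, -7/3)
3. P is the centroid of triangle HGL ⇒ P = (-8/9, -31/9)
4. F lies on line PH with PF:FH = 2:5 ⇒ F = (-94/63, -53/9)
through K parallel to HF: direction (95/63, 55/9); meets QN at U = (-19/77, 0)
U = Q + t·(N−Q) with t = 96/77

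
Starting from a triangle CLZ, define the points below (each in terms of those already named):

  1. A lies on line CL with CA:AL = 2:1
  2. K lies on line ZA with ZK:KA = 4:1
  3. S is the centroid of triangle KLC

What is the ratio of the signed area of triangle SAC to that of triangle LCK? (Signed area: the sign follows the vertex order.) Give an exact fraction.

Set C = (0, 0), L = (1, 0), Z = (0, 1); any affine frame gives the same invariant.
1. A lies on line CL with CA:AL = 2:1 ⇒ A = (2/3, 0)
2. K lies on line ZA with ZK:KA = 4:1 ⇒ K = (8/15, 1/5)
3. S is the centroid of triangle KLC ⇒ S = (23/45, 1/15)
2·[SAC] = -2/45, 2·[LCK] = -1/5
[SAC]:[LCK] = -2/45:-1/5 = 2/9

[SAC]:[LCK] = 2/9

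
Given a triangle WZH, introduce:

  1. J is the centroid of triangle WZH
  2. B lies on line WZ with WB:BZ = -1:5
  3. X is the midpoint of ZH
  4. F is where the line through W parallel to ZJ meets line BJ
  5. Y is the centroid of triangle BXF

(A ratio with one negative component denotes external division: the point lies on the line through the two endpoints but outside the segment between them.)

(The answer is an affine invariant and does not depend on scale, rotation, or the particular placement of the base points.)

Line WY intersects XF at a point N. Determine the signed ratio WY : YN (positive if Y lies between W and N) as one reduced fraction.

Assign W = (0, 0), Z = (1, 0), H = (0, 1) — the answer is frame-independent, so this choice is without loss of generality.
1. J is the centroid of triangle WZH ⇒ J = (1/3, 1/3)
2. B lies on line WZ with WB:BZ = -1:5 ⇒ B = (-1/4, 0)
3. X is the midpoint of ZH ⇒ X = (1/2, 1/2)
4. F is where the line through W parallel to ZJ meets line BJ ⇒ F = (-2/15, 1/15)
5. Y is the centroid of triangle BXF ⇒ Y = (7/180, 17/90)
line WY meets XF at N = (7/185, 34/185)
Y = W + t·(N−W) with t = 37/36, so WY:YN = 37/36:-1/36

WY:YN = -37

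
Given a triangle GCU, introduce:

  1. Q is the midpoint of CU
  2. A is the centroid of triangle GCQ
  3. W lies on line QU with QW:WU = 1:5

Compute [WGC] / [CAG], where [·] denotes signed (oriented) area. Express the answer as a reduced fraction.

[WGC]:[CAG] = 7/2

Set G = (0, 0), C = (1, 0), U = (0, 1); any affine frame gives the same invariant.
1. Q is the midpoint of CU ⇒ Q = (1/2, 1/2)
2. A is the centroid of triangle GCQ ⇒ A = (1/2, 1/6)
3. W lies on line QU with QW:WU = 1:5 ⇒ W = (5/12, 7/12)
2·[WGC] = 7/12, 2·[CAG] = 1/6
[WGC]:[CAG] = 7/12:1/6 = 7/2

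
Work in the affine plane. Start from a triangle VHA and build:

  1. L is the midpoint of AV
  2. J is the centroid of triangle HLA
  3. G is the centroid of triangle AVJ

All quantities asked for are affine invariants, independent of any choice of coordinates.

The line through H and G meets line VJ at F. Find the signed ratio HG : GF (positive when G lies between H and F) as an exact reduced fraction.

Assign V = (0, 0), H = (1, 0), A = (0, 1) — the answer is frame-independent, so this choice is without loss of generality.
1. L is the midpoint of AV ⇒ L = (0, 1/2)
2. J is the centroid of triangle HLA ⇒ J = (1/3, 1/2)
3. G is the centroid of triangle AVJ ⇒ G = (1/9, 1/2)
line HG meets VJ at F = (3/11, 9/22)
G = H + t·(F−H) with t = 11/9, so HG:GF = 11/9:-2/9

HG:GF = -11/2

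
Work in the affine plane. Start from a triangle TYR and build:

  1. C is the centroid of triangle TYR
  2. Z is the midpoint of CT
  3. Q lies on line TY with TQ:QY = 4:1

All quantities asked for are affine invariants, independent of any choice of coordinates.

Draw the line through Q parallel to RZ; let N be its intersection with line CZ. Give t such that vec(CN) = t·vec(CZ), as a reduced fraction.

Choose coordinates T = (0, 0), Y = (1, 0), R = (0, 1).
1. C is the centroid of triangle TYR ⇒ C = (1/3, 1/3)
2. Z is the midpoint of CT ⇒ Z = (1/6, 1/6)
3. Q lies on line TY with TQ:QY = 4:1 ⇒ Q = (4/5, 0)
through Q parallel to RZ: direction (1/6, -5/6); meets CZ at N = (2/3, 2/3)
N = C + t·(Z−C) with t = -2

t = -2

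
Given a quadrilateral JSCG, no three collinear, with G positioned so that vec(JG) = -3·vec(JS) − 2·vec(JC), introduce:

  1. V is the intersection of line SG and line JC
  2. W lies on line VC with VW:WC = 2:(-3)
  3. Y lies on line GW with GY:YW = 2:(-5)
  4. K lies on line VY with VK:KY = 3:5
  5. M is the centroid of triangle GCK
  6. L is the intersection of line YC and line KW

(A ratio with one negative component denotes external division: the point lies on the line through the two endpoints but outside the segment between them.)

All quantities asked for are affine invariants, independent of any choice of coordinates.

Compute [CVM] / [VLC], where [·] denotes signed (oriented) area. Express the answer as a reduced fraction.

[CVM]:[VLC] = 247/360

Work in coordinates with J = (0, 0), S = (1, 0), C = (0, 1), G = (-3, -2).
1. V is the intersection of line SG and line JC ⇒ V = (0, -1/2)
2. W lies on line VC with VW:WC = 2:(-3) ⇒ W = (0, -7/2)
3. Y lies on line GW with GY:YW = 2:(-5) ⇒ Y = (-5, -1)
4. K lies on line VY with VK:KY = 3:5 ⇒ K = (-15/8, -11/16)
5. M is the centroid of triangle GCK ⇒ M = (-13/8, -9/16)
6. L is the intersection of line YC and line KW ⇒ L = (-45/19, 1/19)
2·[CVM] = -39/16, 2·[VLC] = -135/38
[CVM]:[VLC] = -39/16:-135/38 = 247/360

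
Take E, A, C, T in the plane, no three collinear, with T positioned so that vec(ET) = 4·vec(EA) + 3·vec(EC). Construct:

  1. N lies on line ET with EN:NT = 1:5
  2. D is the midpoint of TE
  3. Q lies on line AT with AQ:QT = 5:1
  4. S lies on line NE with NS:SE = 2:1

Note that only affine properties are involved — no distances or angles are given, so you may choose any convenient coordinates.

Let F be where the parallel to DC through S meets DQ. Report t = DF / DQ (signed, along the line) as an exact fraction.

Work in coordinates with E = (0, 0), A = (1, 0), C = (0, 1), T = (4, 3).
1. N lies on line ET with EN:NT = 1:5 ⇒ N = (2/3, 1/2)
2. D is the midpoint of TE ⇒ D = (2, 3/2)
3. Q lies on line AT with AQ:QT = 5:1 ⇒ Q = (7/2, 5/2)
4. S lies on line NE with NS:SE = 2:1 ⇒ S = (2/9, 1/6)
through S parallel to DC: direction (-2, -1/2); meets DQ at F = (-2/15, 7/90)
F = D + t·(Q−D) with t = -64/45

t = -64/45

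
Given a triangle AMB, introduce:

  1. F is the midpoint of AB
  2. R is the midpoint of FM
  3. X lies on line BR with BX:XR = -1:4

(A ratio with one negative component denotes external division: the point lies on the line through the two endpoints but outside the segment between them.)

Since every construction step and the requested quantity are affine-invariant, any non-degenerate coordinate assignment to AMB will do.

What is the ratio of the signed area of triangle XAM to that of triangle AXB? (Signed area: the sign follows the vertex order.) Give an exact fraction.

[XAM]:[AXB] = -15/2

Set A = (0, 0), M = (1, 0), B = (0, 1); any affine frame gives the same invariant.
1. F is the midpoint of AB ⇒ F = (0, 1/2)
2. R is the midpoint of FM ⇒ R = (1/2, 1/4)
3. X lies on line BR with BX:XR = -1:4 ⇒ X = (-1/6, 5/4)
2·[XAM] = 5/4, 2·[AXB] = -1/6
[XAM]:[AXB] = 5/4:-1/6 = -15/2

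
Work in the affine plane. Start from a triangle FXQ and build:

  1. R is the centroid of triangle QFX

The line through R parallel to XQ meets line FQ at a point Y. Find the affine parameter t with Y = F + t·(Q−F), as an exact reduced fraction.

Assign F = (0, 0), X = (1, 0), Q = (0, 1) — the answer is frame-independent, so this choice is without loss of generality.
1. R is the centroid of triangle QFX ⇒ R = (1/3, 1/3)
through R parallel to XQ: direction (-1, 1); meets FQ at Y = (0, 2/3)
Y = F + t·(Q−F) with t = 2/3

t = 2/3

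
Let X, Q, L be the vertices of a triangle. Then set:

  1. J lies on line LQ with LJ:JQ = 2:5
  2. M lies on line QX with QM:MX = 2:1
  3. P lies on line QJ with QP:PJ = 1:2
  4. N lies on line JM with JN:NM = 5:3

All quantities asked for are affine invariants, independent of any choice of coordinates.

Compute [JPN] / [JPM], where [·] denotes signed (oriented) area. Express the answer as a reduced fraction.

[JPN]:[JPM] = 5/8

Choose coordinates X = (0, 0), Q = (1, 0), L = (0, 1).
1. J lies on line LQ with LJ:JQ = 2:5 ⇒ J = (2/7, 5/7)
2. M lies on line QX with QM:MX = 2:1 ⇒ M = (1/3, 0)
3. P lies on line QJ with QP:PJ = 1:2 ⇒ P = (16/21, 5/21)
4. N lies on line JM with JN:NM = 5:3 ⇒ N = (53/168, 15/56)
2·[JPN] = -25/126, 2·[JPM] = -20/63
[JPN]:[JPM] = -25/126:-20/63 = 5/8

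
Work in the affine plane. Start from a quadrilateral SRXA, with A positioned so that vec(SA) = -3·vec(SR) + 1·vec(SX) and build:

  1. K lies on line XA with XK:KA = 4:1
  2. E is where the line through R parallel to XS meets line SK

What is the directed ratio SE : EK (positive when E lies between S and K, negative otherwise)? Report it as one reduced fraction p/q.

Assign S = (0, 0), R = (1, 0), X = (0, 1), A = (-3, 1) — the answer is frame-independent, so this choice is without loss of generality.
1. K lies on line XA with XK:KA = 4:1 ⇒ K = (-12/5, 1)
2. E is where the line through R parallel to XS meets line SK ⇒ E = (1, -5/12)
E = S + t·(K−S) with t = -5/12, so SE:EK = t:(1−t) = -5/12:17/12

SE:EK = -5/17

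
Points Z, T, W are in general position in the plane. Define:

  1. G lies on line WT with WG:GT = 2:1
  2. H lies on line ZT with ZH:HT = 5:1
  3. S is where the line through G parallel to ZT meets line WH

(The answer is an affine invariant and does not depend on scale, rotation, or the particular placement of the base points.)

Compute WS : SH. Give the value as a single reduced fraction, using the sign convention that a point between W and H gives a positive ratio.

Set Z = (0, 0), T = (1, 0), W = (0, 1); any affine frame gives the same invariant.
1. G lies on line WT with WG:GT = 2:1 ⇒ G = (2/3, 1/3)
2. H lies on line ZT with ZH:HT = 5:1 ⇒ H = (5/6, 0)
3. S is where the line through G parallel to ZT meets line WH ⇒ S = (5/9, 1/3)
S = W + t·(H−W) with t = 2/3, so WS:SH = t:(1−t) = 2/3:1/3

WS:SH = 2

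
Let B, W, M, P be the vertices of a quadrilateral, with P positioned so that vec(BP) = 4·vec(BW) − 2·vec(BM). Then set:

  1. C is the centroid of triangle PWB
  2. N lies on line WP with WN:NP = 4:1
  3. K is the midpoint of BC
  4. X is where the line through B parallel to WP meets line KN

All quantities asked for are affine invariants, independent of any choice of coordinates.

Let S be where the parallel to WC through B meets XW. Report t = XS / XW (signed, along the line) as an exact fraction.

Set B = (0, 0), W = (1, 0), M = (0, 1), P = (4, -2); any affine frame gives the same invariant.
1. C is the centroid of triangle PWB ⇒ C = (5/3, -2/3)
2. N lies on line WP with WN:NP = 4:1 ⇒ N = (17/5, -8/5)
3. K is the midpoint of BC ⇒ K = (5/6, -1/3)
4. X is where the line through B parallel to WP meets line KN ⇒ X = (-9/20, 3/10)
through B parallel to WC: direction (2/3, -2/3); meets XW at S = (-6/23, 6/23)
S = X + t·(W−X) with t = 3/23

t = 3/23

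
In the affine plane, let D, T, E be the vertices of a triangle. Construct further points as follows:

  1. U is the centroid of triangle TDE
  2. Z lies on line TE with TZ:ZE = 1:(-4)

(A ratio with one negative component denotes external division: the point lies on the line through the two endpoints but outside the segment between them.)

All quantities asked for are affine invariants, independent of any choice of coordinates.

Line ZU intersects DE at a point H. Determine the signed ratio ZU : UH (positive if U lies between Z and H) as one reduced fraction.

ZU:UH = 3

Work in coordinates with D = (0, 0), T = (1, 0), E = (0, 1).
1. U is the centroid of triangle TDE ⇒ U = (1/3, 1/3)
2. Z lies on line TE with TZ:ZE = 1:(-4) ⇒ Z = (4/3, -1/3)
line ZU meets DE at H = (0, 5/9)
U = Z + t·(H−Z) with t = 3/4, so ZU:UH = 3/4:1/4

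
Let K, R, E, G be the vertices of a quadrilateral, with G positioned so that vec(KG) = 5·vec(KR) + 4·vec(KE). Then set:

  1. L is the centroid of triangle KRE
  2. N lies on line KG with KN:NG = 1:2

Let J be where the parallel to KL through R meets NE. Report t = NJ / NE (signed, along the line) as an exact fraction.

Work in coordinates with K = (0, 0), R = (1, 0), E = (0, 1), G = (5, 4).
1. L is the centroid of triangle KRE ⇒ L = (1/3, 1/3)
2. N lies on line KG with KN:NG = 1:2 ⇒ N = (5/3, 4/3)
through R parallel to KL: direction (1/3, 1/3); meets NE at J = (5/2, 3/2)
J = N + t·(E−N) with t = -1/2

t = -1/2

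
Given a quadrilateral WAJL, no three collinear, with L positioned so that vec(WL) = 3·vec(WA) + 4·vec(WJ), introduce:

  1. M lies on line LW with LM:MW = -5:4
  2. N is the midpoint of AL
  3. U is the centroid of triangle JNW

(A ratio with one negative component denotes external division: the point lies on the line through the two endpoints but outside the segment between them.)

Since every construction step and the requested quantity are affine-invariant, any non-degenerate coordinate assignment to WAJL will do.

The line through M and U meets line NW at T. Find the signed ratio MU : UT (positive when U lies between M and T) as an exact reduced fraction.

Choose coordinates W = (0, 0), A = (1, 0), J = (0, 1), L = (3, 4).
1. M lies on line LW with LM:MW = -5:4 ⇒ M = (-12, -16)
2. N is the midpoint of AL ⇒ N = (2, 2)
3. U is the centroid of triangle JNW ⇒ U = (2/3, 1)
line MU meets NW at T = (-4/13, -4/13)
U = M + t·(T−M) with t = 13/12, so MU:UT = 13/12:-1/12

MU:UT = -13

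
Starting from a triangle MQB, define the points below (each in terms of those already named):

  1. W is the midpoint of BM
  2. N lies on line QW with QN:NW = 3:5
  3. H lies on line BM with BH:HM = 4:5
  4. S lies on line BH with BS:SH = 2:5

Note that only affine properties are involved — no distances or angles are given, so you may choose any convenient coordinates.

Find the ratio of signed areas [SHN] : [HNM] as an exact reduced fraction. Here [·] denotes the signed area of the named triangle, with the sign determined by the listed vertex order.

Choose coordinates M = (0, 0), Q = (1, 0), B = (0, 1).
1. W is the midpoint of BM ⇒ W = (0, 1/2)
2. N lies on line QW with QN:NW = 3:5 ⇒ N = (5/8, 3/16)
3. H lies on line BM with BH:HM = 4:5 ⇒ H = (0, 5/9)
4. S lies on line BH with BS:SH = 2:5 ⇒ S = (0, 55/63)
2·[SHN] = 25/126, 2·[HNM] = -25/72
[SHN]:[HNM] = 25/126:-25/72 = -4/7

[SHN]:[HNM] = -4/7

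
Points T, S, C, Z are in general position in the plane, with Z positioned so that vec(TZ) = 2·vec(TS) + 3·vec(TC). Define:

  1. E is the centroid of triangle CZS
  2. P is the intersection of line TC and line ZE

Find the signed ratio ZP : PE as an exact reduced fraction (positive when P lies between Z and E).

Assign T = (0, 0), S = (1, 0), C = (0, 1), Z = (2, 3) — the answer is frame-independent, so this choice is without loss of generality.
1. E is the centroid of triangle CZS ⇒ E = (1, 4/3)
2. P is the intersection of line TC and line ZE ⇒ P = (0, -1/3)
P = Z + t·(E−Z) with t = 2, so ZP:PE = t:(1−t) = 2:-1

ZP:PE = -2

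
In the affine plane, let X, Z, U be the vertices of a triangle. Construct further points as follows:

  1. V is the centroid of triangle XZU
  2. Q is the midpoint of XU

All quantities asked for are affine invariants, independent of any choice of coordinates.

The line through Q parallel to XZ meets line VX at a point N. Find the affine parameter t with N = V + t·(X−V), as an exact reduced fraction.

t = -1/2

Work in coordinates with X = (0, 0), Z = (1, 0), U = (0, 1).
1. V is the centroid of triangle XZU ⇒ V = (1/3, 1/3)
2. Q is the midpoint of XU ⇒ Q = (0, 1/2)
through Q parallel to XZ: direction (1, 0); meets VX at N = (1/2, 1/2)
N = V + t·(X−V) with t = -1/2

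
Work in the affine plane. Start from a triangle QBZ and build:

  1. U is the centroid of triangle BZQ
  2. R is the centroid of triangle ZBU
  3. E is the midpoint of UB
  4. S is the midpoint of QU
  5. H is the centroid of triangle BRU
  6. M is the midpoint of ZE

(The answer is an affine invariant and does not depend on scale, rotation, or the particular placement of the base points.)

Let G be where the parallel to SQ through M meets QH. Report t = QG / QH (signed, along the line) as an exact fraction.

t = -3/4

Set Q = (0, 0), B = (1, 0), Z = (0, 1); any affine frame gives the same invariant.
1. U is the centroid of triangle BZQ ⇒ U = (1/3, 1/3)
2. R is the centroid of triangle ZBU ⇒ R = (4/9, 4/9)
3. E is the midpoint of UB ⇒ E = (2/3, 1/6)
4. S is the midpoint of QU ⇒ S = (1/6, 1/6)
5. H is the centroid of triangle BRU ⇒ H = (16/27, 7/27)
6. M is the midpoint of ZE ⇒ M = (1/3, 7/12)
through M parallel to SQ: direction (-1/6, -1/6); meets QH at G = (-4/9, -7/36)
G = Q + t·(H−Q) with t = -3/4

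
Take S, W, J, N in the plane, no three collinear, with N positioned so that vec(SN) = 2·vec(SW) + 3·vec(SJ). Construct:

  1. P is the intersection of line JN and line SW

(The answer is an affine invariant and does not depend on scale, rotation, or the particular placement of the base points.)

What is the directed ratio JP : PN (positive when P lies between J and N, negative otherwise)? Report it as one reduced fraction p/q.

JP:PN = -1/3

Choose coordinates S = (0, 0), W = (1, 0), J = (0, 1), N = (2, 3).
1. P is the intersection of line JN and line SW ⇒ P = (-1, 0)
P = J + t·(N−J) with t = -1/2, so JP:PN = t:(1−t) = -1/2:3/2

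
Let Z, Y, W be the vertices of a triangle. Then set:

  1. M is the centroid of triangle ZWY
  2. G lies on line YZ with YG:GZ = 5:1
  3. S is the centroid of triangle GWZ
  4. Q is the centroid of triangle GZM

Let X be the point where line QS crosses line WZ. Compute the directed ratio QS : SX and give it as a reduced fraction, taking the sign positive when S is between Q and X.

Choose coordinates Z = (0, 0), Y = (1, 0), W = (0, 1).
1. M is the centroid of triangle ZWY ⇒ M = (1/3, 1/3)
2. G lies on line YZ with YG:GZ = 5:1 ⇒ G = (1/6, 0)
3. S is the centroid of triangle GWZ ⇒ S = (1/18, 1/3)
4. Q is the centroid of triangle GZM ⇒ Q = (1/6, 1/9)
line QS meets WZ at X = (0, 4/9)
S = Q + t·(X−Q) with t = 2/3, so QS:SX = 2/3:1/3

QS:SX = 2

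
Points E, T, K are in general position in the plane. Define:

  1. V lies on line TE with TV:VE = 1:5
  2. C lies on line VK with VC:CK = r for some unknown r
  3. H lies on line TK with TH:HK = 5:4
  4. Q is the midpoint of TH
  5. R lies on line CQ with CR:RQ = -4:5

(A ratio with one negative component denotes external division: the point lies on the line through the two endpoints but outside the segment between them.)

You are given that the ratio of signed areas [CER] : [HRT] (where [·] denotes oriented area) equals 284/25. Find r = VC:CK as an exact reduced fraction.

Set E = (0, 0), T = (1, 0), K = (0, 1); any affine frame gives the same invariant.
1. V lies on line TE with TV:VE = 1:5 ⇒ V = (5/6, 0)
2. With VC:CK = r, write λ = r/(r+1) so C = V + λ·(K−V); C is affine-linear in λ
3. H lies on line TK with TH:HK = 5:4 ⇒ H = (4/9, 5/9)
4. Q is the midpoint of TH ⇒ Q = (13/18, 5/18)
5. R lies on line CQ with CR:RQ = -4:5 ⇒ R is an affine combination of earlier points and hence also affine-linear in λ
Every point depending on C is an affine combination of C and λ-independent points, so each such coordinate is linear in λ; the λ² term in each signed area is a multiple of (K−V)×(K−V) = 0, so 2·[CER] and 2·[HRT] are each linear in λ. Evaluating at λ=0 and λ=1:
  2·[CER] = -103/27·λ + 25/27,   2·[HRT] = -25/54·λ + 25/54
So [CER]:[HRT] = (-103/27·λ + 25/27) / (-25/54·λ + 25/54). Setting this equal to 284/25:
  -103/27·λ + 25/27 = 284/25·(-25/54·λ + 25/54)  ⇒  λ = 3
Then r = λ/(1−λ) = (3)/(-2) = -3/2. Check: with r = -3/2, C = (-5/3, 3) and [CER]:[HRT] = 284/25 as required.

r = -3/2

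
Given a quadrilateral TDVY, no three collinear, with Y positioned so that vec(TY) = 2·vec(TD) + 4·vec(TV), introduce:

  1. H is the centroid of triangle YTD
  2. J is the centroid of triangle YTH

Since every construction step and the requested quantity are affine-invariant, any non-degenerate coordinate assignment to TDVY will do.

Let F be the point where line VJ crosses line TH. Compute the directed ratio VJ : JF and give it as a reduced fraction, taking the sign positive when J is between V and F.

VJ:JF = 5/4

Assign T = (0, 0), D = (1, 0), V = (0, 1), Y = (2, 4) — the answer is frame-independent, so this choice is without loss of generality.
1. H is the centroid of triangle YTD ⇒ H = (1, 4/3)
2. J is the centroid of triangle YTH ⇒ J = (1, 16/9)
line VJ meets TH at F = (9/5, 12/5)
J = V + t·(F−V) with t = 5/9, so VJ:JF = 5/9:4/9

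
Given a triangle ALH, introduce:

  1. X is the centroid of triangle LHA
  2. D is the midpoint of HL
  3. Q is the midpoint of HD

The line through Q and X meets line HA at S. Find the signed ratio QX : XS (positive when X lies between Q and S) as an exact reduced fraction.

QX:XS = -1/4

Choose coordinates A = (0, 0), L = (1, 0), H = (0, 1).
1. X is the centroid of triangle LHA ⇒ X = (1/3, 1/3)
2. D is the midpoint of HL ⇒ D = (1/2, 1/2)
3. Q is the midpoint of HD ⇒ Q = (1/4, 3/4)
line QX meets HA at S = (0, 2)
X = Q + t·(S−Q) with t = -1/3, so QX:XS = -1/3:4/3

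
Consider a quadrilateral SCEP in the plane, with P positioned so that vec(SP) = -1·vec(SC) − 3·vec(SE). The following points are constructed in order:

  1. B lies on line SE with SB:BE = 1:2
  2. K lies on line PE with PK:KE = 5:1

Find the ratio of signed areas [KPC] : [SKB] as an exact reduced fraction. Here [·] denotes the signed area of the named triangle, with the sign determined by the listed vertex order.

[KPC]:[SKB] = -75

Work in coordinates with S = (0, 0), C = (1, 0), E = (0, 1), P = (-1, -3).
1. B lies on line SE with SB:BE = 1:2 ⇒ B = (0, 1/3)
2. K lies on line PE with PK:KE = 5:1 ⇒ K = (-1/6, 1/3)
2·[KPC] = 25/6, 2·[SKB] = -1/18
[KPC]:[SKB] = 25/6:-1/18 = -75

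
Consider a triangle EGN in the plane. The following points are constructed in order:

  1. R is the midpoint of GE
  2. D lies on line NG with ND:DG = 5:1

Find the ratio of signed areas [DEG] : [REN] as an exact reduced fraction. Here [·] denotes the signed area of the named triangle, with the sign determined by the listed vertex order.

[DEG]:[REN] = -1/3

Assign E = (0, 0), G = (1, 0), N = (0, 1) — the answer is frame-independent, so this choice is without loss of generality.
1. R is the midpoint of GE ⇒ R = (1/2, 0)
2. D lies on line NG with ND:DG = 5:1 ⇒ D = (5/6, 1/6)
2·[DEG] = 1/6, 2·[REN] = -1/2
[DEG]:[REN] = 1/6:-1/2 = -1/3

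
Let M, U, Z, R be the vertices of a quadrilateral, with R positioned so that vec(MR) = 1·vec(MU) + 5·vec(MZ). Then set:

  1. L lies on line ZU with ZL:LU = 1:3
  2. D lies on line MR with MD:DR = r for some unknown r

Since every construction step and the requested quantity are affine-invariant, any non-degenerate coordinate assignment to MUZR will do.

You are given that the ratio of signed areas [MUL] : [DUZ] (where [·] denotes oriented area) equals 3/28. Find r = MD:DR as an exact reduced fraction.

r = -1/2

Assign M = (0, 0), U = (1, 0), Z = (0, 1), R = (1, 5) — the answer is frame-independent, so this choice is without loss of generality.
1. L lies on line ZU with ZL:LU = 1:3 ⇒ L = (1/4, 3/4)
2. With MD:DR = r, write λ = r/(r+1) so D = M + λ·(R−M); D is affine-linear in λ
Every point depending on D is an affine combination of D and λ-independent points, so each such coordinate is linear in λ; the λ² term in each signed area is a multiple of (R−M)×(R−M) = 0, so 2·[MUL] and 2·[DUZ] are each linear in λ. Evaluating at λ=0 and λ=1:
  2·[MUL] = 3/4,   2·[DUZ] = -6·λ + 1
So [MUL]:[DUZ] = (3/4) / (-6·λ + 1). Setting this equal to 3/28:
  3/4 = 3/28·(-6·λ + 1)  ⇒  λ = -1
Then r = λ/(1−λ) = (-1)/(2) = -1/2. Check: with r = -1/2, D = (-1, -5) and [MUL]:[DUZ] = 3/28 as required.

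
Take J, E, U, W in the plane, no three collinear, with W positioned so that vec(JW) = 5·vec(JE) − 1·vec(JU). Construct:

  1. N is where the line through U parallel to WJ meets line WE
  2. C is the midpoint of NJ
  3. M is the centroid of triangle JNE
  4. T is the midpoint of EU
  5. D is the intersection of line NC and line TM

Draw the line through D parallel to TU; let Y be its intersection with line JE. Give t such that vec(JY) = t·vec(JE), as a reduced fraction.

Assign J = (0, 0), E = (1, 0), U = (0, 1), W = (5, -1) — the answer is frame-independent, so this choice is without loss of generality.
1. N is where the line through U parallel to WJ meets line WE ⇒ N = (-15, 4)
2. C is the midpoint of NJ ⇒ C = (-15/2, 2)
3. M is the centroid of triangle JNE ⇒ M = (-14/3, 4/3)
4. T is the midpoint of EU ⇒ T = (1/2, 1/2)
5. D is the intersection of line NC and line TM ⇒ D = (-270/49, 72/49)
through D parallel to TU: direction (-1/2, 1/2); meets JE at Y = (-198/49, 0)
Y = J + t·(E−J) with t = -198/49

t = -198/49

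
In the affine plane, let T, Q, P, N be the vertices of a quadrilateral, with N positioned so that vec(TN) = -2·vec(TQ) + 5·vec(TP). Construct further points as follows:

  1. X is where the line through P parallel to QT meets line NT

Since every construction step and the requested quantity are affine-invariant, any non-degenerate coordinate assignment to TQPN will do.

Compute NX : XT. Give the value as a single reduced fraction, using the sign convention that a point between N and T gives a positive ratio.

NX:XT = 4

Work in coordinates with T = (0, 0), Q = (1, 0), P = (0, 1), N = (-2, 5).
1. X is where the line through P parallel to QT meets line NT ⇒ X = (-2/5, 1)
X = N + t·(T−N) with t = 4/5, so NX:XT = t:(1−t) = 4/5:1/5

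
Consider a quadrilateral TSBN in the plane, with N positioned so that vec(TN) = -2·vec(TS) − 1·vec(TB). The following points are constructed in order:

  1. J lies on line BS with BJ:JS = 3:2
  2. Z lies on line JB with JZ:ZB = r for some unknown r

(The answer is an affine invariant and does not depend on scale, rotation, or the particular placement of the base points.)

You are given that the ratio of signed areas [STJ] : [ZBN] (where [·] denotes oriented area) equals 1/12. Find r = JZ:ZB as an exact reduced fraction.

Assign T = (0, 0), S = (1, 0), B = (0, 1), N = (-2, -1) — the answer is frame-independent, so this choice is without loss of generality.
1. J lies on line BS with BJ:JS = 3:2 ⇒ J = (3/5, 2/5)
2. With JZ:ZB = r, write λ = r/(r+1) so Z = J + λ·(B−J); Z is affine-linear in λ
Every point depending on Z is an affine combination of Z and λ-independent points, so each such coordinate is linear in λ; the λ² term in each signed area is a multiple of (B−J)×(B−J) = 0, so 2·[STJ] and 2·[ZBN] are each linear in λ. Evaluating at λ=0 and λ=1:
  2·[STJ] = -2/5,   2·[ZBN] = -12/5·λ + 12/5
So [STJ]:[ZBN] = (-2/5) / (-12/5·λ + 12/5). Setting this equal to 1/12:
  -2/5 = 1/12·(-12/5·λ + 12/5)  ⇒  λ = 3
Then r = λ/(1−λ) = (3)/(-2) = -3/2. Check: with r = -3/2, Z = (-6/5, 11/5) and [STJ]:[ZBN] = 1/12 as required.

r = -3/2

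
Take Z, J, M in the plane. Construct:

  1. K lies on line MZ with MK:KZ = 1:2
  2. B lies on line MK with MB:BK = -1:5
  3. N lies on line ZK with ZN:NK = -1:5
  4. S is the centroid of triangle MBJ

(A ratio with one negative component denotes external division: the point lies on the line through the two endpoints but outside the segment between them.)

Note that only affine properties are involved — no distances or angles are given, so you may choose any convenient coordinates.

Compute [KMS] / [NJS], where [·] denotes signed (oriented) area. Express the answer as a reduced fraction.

Work in coordinates with Z = (0, 0), J = (1, 0), M = (0, 1).
1. K lies on line MZ with MK:KZ = 1:2 ⇒ K = (0, 2/3)
2. B lies on line MK with MB:BK = -1:5 ⇒ B = (0, 13/12)
3. N lies on line ZK with ZN:NK = -1:5 ⇒ N = (0, -1/6)
4. S is the centroid of triangle MBJ ⇒ S = (1/3, 25/36)
2·[KMS] = -1/9, 2·[NJS] = 29/36
[KMS]:[NJS] = -1/9:29/36 = -4/29

[KMS]:[NJS] = -4/29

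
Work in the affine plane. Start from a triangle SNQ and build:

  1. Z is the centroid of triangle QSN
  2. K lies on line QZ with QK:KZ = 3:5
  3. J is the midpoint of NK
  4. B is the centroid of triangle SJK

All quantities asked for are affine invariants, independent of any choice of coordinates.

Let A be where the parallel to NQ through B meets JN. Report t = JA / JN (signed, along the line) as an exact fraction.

t = -16/3

Choose coordinates S = (0, 0), N = (1, 0), Q = (0, 1).
1. Z is the centroid of triangle QSN ⇒ Z = (1/3, 1/3)
2. K lies on line QZ with QK:KZ = 3:5 ⇒ K = (1/8, 3/4)
3. J is the midpoint of NK ⇒ J = (9/16, 3/8)
4. B is the centroid of triangle SJK ⇒ B = (11/48, 3/8)
through B parallel to NQ: direction (-1, 1); meets JN at A = (-85/48, 19/8)
A = J + t·(N−J) with t = -16/3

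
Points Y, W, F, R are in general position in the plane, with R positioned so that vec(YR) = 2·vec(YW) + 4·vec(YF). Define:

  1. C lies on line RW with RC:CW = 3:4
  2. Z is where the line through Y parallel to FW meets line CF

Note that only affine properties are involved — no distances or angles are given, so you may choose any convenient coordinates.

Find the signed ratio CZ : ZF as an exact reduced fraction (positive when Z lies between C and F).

CZ:ZF = -27/7

Set Y = (0, 0), W = (1, 0), F = (0, 1), R = (2, 4); any affine frame gives the same invariant.
1. C lies on line RW with RC:CW = 3:4 ⇒ C = (11/7, 16/7)
2. Z is where the line through Y parallel to FW meets line CF ⇒ Z = (-11/20, 11/20)
Z = C + t·(F−C) with t = 27/20, so CZ:ZF = t:(1−t) = 27/20:-7/20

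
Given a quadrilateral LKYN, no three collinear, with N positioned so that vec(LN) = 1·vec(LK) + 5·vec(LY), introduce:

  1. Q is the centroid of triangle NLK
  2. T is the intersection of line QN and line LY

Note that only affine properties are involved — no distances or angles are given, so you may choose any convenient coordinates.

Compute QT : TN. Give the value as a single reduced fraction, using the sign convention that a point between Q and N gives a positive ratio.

Choose coordinates L = (0, 0), K = (1, 0), Y = (0, 1), N = (1, 5).
1. Q is the centroid of triangle NLK ⇒ Q = (2/3, 5/3)
2. T is the intersection of line QN and line LY ⇒ T = (0, -5)
T = Q + t·(N−Q) with t = -2, so QT:TN = t:(1−t) = -2:3

QT:TN = -2/3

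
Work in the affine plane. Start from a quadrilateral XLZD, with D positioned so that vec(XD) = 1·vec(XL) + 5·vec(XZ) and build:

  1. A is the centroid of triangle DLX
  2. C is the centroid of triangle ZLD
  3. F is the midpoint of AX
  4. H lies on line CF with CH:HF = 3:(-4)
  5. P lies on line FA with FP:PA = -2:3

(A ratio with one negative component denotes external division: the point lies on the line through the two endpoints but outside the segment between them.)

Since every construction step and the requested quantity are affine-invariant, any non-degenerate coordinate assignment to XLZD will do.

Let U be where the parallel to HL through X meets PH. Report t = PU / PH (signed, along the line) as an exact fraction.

Work in coordinates with X = (0, 0), L = (1, 0), Z = (0, 1), D = (1, 5).
1. A is the centroid of triangle DLX ⇒ A = (2/3, 5/3)
2. C is the centroid of triangle ZLD ⇒ C = (2/3, 2)
3. F is the midpoint of AX ⇒ F = (1/3, 5/6)
4. H lies on line CF with CH:HF = 3:(-4) ⇒ H = (5/3, 11/2)
5. P lies on line FA with FP:PA = -2:3 ⇒ P = (-1/3, -5/6)
through X parallel to HL: direction (-2/3, -11/2); meets PH at U = (8/183, 22/61)
U = P + t·(H−P) with t = 23/122

t = 23/122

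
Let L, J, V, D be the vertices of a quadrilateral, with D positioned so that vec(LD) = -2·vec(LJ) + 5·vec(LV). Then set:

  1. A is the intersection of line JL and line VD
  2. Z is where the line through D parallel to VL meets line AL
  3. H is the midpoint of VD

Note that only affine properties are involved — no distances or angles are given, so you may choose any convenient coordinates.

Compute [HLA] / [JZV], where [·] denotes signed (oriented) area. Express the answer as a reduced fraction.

Set L = (0, 0), J = (1, 0), V = (0, 1), D = (-2, 5); any affine frame gives the same invariant.
1. A is the intersection of line JL and line VD ⇒ A = (1/2, 0)
2. Z is where the line through D parallel to VL meets line AL ⇒ Z = (-2, 0)
3. H is the midpoint of VD ⇒ H = (-1, 3)
2·[HLA] = 3/2, 2·[JZV] = -3
[HLA]:[JZV] = 3/2:-3 = -1/2

[HLA]:[JZV] = -1/2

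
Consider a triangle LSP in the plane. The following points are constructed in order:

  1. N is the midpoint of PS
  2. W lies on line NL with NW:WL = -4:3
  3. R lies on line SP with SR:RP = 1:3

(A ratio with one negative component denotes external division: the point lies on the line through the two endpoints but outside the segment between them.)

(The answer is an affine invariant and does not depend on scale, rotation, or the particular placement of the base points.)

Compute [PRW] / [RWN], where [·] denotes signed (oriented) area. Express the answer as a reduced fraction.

Assign L = (0, 0), S = (1, 0), P = (0, 1) — the answer is frame-independent, so this choice is without loss of generality.
1. N is the midpoint of PS ⇒ N = (1/2, 1/2)
2. W lies on line NL with NW:WL = -4:3 ⇒ W = (-3/2, -3/2)
3. R lies on line SP with SR:RP = 1:3 ⇒ R = (3/4, 1/4)
2·[PRW] = -3, 2·[RWN] = -1
[PRW]:[RWN] = -3:-1 = 3

[PRW]:[RWN] = 3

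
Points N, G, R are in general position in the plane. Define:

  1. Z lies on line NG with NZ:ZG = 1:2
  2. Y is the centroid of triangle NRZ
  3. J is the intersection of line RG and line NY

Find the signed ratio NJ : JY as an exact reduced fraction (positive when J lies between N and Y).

Set N = (0, 0), G = (1, 0), R = (0, 1); any affine frame gives the same invariant.
1. Z lies on line NG with NZ:ZG = 1:2 ⇒ Z = (1/3, 0)
2. Y is the centroid of triangle NRZ ⇒ Y = (1/9, 1/3)
3. J is the intersection of line RG and line NY ⇒ J = (1/4, 3/4)
J = N + t·(Y−N) with t = 9/4, so NJ:JY = t:(1−t) = 9/4:-5/4

NJ:JY = -9/5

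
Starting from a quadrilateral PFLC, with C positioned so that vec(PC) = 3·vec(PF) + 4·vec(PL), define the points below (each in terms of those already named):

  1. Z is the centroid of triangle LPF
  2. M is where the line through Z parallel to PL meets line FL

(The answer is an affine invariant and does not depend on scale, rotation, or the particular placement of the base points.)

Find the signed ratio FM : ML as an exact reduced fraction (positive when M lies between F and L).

FM:ML = 2

Assign P = (0, 0), F = (1, 0), L = (0, 1), C = (3, 4) — the answer is frame-independent, so this choice is without loss of generality.
1. Z is the centroid of triangle LPF ⇒ Z = (1/3, 1/3)
2. M is where the line through Z parallel to PL meets line FL ⇒ M = (1/3, 2/3)
M = F + t·(L−F) with t = 2/3, so FM:ML = t:(1−t) = 2/3:1/3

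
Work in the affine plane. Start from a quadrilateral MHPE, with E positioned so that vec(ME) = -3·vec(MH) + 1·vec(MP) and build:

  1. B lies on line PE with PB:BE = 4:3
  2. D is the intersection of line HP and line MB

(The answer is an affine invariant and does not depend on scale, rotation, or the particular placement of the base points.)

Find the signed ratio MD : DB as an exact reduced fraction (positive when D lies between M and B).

MD:DB = -7/12

Choose coordinates M = (0, 0), H = (1, 0), P = (0, 1), E = (-3, 1).
1. B lies on line PE with PB:BE = 4:3 ⇒ B = (-12/7, 1)
2. D is the intersection of line HP and line MB ⇒ D = (12/5, -7/5)
D = M + t·(B−M) with t = -7/5, so MD:DB = t:(1−t) = -7/5:12/5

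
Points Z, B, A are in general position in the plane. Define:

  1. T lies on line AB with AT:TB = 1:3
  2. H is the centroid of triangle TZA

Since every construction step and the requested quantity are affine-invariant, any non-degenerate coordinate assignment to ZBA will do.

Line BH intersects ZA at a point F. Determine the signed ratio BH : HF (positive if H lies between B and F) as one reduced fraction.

Set Z = (0, 0), B = (1, 0), A = (0, 1); any affine frame gives the same invariant.
1. T lies on line AB with AT:TB = 1:3 ⇒ T = (1/4, 3/4)
2. H is the centroid of triangle TZA ⇒ H = (1/12, 7/12)
line BH meets ZA at F = (0, 7/11)
H = B + t·(F−B) with t = 11/12, so BH:HF = 11/12:1/12

BH:HF = 11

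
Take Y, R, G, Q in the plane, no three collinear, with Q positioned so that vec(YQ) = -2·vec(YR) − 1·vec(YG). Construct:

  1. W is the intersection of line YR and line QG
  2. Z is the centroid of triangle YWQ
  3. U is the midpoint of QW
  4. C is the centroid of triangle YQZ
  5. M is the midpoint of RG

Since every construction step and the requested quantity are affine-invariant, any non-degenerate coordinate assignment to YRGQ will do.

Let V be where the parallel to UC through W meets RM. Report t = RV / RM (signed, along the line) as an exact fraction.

Work in coordinates with Y = (0, 0), R = (1, 0), G = (0, 1), Q = (-2, -1).
1. W is the intersection of line YR and line QG ⇒ W = (-1, 0)
2. Z is the centroid of triangle YWQ ⇒ Z = (-1, -1/3)
3. U is the midpoint of QW ⇒ U = (-3/2, -1/2)
4. C is the centroid of triangle YQZ ⇒ C = (-1, -4/9)
5. M is the midpoint of RG ⇒ M = (1/2, 1/2)
through W parallel to UC: direction (1/2, 1/18); meets RM at V = (4/5, 1/5)
V = R + t·(M−R) with t = 2/5

t = 2/5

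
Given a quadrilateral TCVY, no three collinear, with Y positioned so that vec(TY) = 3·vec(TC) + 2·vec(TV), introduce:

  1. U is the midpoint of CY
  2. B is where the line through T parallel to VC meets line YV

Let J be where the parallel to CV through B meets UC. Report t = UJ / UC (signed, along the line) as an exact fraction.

t = 3/2

Choose coordinates T = (0, 0), C = (1, 0), V = (0, 1), Y = (3, 2).
1. U is the midpoint of CY ⇒ U = (2, 1)
2. B is where the line through T parallel to VC meets line YV ⇒ B = (-3/4, 3/4)
through B parallel to CV: direction (-1, 1); meets UC at J = (1/2, -1/2)
J = U + t·(C−U) with t = 3/2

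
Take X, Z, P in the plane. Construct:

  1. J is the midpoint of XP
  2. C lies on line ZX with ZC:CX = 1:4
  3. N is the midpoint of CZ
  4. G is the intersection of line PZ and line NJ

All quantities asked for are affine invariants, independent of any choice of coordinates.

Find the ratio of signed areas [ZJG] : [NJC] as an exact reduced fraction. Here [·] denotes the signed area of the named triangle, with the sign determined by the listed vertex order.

[ZJG]:[NJC] = 5/4

Set X = (0, 0), Z = (1, 0), P = (0, 1); any affine frame gives the same invariant.
1. J is the midpoint of XP ⇒ J = (0, 1/2)
2. C lies on line ZX with ZC:CX = 1:4 ⇒ C = (4/5, 0)
3. N is the midpoint of CZ ⇒ N = (9/10, 0)
4. G is the intersection of line PZ and line NJ ⇒ G = (9/8, -1/8)
2·[ZJG] = 1/16, 2·[NJC] = 1/20
[ZJG]:[NJC] = 1/16:1/20 = 5/4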